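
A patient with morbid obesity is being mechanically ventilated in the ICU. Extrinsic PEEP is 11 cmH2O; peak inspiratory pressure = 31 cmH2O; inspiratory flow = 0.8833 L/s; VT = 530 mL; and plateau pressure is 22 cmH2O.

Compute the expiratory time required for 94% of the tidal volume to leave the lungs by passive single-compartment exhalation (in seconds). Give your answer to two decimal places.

R = (PIP − Pplat)/V̇ = (31 − 22) / 0.8833 = 9.0/0.8833 = 10.189 cmH2O·s/L.
C = Vt/(Pplat − PEEP) = 530.0 / (22 − 11) = 530.0/11.0 = 48.182 mL/cmH2O.
τ = R × C = 10.189 × 0.04818 L/cmH2O = 0.4909 s.
t = −τ·ln(1 − 0.94) = −0.4909·ln(0.06) = 1.381 s.

1.38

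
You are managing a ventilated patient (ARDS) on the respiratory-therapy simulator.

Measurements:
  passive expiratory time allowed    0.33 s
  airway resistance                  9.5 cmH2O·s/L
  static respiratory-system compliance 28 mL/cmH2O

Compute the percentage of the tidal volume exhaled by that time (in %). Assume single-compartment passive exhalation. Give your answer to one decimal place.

71.1

τ = R × C = 9.5 × 28 mL/cmH2O = 9.5 × 0.028 L/cmH2O = 0.266 s.
Passive exhalation: V(t)/V₀ = e^(−t/τ) = e^(−0.33/0.266) = 0.2892.
Fraction exhaled = 1 − 0.2892 = 0.7108 → 71.08%.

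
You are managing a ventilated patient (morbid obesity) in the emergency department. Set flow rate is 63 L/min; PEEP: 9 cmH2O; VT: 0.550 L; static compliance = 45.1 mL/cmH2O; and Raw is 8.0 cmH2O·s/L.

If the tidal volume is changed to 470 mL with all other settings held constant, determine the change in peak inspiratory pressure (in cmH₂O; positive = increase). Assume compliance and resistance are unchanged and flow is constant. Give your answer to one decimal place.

-1.8

PIP = Vt/C + R·V̇ + PEEP (constant-flow equation of motion).
Only the elastic term changes: ΔPIP = ΔVt / C = (470 − 550) / 45.1 = -1.774 cmH2O.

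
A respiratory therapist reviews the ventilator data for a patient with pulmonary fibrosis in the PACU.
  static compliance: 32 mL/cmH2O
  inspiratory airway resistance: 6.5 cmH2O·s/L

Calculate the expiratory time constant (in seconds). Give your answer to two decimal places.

τ = R × C = 6.5 × 32 mL/cmH2O = 6.5 × 0.032 L/cmH2O = 0.208 s.

0.21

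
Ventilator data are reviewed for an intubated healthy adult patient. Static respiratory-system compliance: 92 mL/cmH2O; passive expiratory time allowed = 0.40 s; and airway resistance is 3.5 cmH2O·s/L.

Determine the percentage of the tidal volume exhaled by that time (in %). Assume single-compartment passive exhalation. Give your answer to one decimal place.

τ = R × C = 3.5 × 92 mL/cmH2O = 3.5 × 0.092 L/cmH2O = 0.322 s.
Passive exhalation: V(t)/V₀ = e^(−t/τ) = e^(−0.40/0.322) = 0.2887.
Fraction exhaled = 1 − 0.2887 = 0.7113 → 71.13%.

71.1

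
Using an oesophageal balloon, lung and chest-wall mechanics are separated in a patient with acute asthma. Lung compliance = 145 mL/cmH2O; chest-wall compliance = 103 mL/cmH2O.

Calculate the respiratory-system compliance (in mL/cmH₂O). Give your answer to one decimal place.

Lung and chest wall are elastances in series: 1/Crs = 1/CL + 1/Ccw.
1/Crs = 1/145 + 1/103 = 0.01661.
Crs = 60.205 mL/cmH2O.

60.2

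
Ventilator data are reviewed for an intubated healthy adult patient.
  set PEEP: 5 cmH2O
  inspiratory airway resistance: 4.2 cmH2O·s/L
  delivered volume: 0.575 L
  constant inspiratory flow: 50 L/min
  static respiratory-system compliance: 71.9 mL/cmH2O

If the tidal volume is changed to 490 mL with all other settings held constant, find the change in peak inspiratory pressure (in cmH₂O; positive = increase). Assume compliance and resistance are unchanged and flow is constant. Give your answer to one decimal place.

-1.2

PIP = Vt/C + R·V̇ + PEEP (constant-flow equation of motion).
Only the elastic term changes: ΔPIP = ΔVt / C = (490 − 575) / 71.9 = -1.182 cmH2O.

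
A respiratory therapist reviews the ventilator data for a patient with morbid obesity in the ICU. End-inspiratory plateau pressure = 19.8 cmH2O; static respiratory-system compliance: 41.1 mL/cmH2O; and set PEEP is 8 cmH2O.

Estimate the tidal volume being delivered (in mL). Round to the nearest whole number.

Vt = Cstat × (Pplat − PEEP) = 41.1 × (19.8 − 8) = 41.1 × 11.8 = 484.98 mL.

485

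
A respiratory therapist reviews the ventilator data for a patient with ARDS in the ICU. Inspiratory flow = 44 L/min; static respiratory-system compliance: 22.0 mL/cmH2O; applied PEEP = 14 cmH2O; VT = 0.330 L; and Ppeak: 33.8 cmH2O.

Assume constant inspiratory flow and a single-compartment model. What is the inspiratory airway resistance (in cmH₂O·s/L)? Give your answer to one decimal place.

Flow: 44 L/min ÷ 60 = 0.7333 L/s.
Equation of motion (constant flow): PIP = Vt/C + R·V̇ + PEEP.
R·V̇ = PIP − Vt/C − PEEP = 33.8 − 330/22.0 − 14 = 33.8 − 15.0 − 14 = 4.8 cmH2O.
R = 4.8 / 0.7333 = 6.546 cmH2O·s/L.

6.5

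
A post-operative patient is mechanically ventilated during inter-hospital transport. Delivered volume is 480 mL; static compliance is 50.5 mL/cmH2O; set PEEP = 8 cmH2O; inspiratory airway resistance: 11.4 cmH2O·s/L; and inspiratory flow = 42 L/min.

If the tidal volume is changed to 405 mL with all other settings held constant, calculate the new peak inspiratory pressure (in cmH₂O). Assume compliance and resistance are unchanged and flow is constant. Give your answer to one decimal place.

Flow: 42 L/min ÷ 60 = 0.7 L/s.
PIP = Vt/C + R·V̇ + PEEP (constant-flow equation of motion).
Only the elastic term changes: ΔPIP = ΔVt / C = (405 − 480) / 50.5 = -1.485 cmH2O.
Original PIP = 480/50.5 + 11.4×0.7 + 8 = 25.485 cmH2O; new PIP = 25.485 + (-1.485) = 24.0 cmH2O.

24.0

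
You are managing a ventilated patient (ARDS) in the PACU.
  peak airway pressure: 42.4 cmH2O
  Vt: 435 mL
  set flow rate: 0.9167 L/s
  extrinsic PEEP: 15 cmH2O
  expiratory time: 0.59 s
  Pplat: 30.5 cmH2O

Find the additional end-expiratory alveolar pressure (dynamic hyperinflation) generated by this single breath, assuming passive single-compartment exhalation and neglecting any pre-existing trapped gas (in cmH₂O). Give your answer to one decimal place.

3.1

R = (PIP − Pplat)/V̇ = (42.4 − 30.5) / 0.9167 = 11.9/0.9167 = 12.981 cmH2O·s/L.
C = Vt/(Pplat − PEEP) = 435.0 / (30.5 − 15) = 435.0/15.5 = 28.065 mL/cmH2O.
τ = R × C = 12.981 × 0.02807 L/cmH2O = 0.3644 s.
Fraction remaining = e^(−Te/τ) = e^(−0.59/0.3644) = 0.1981; trapped volume = 435.0 × 0.1981 = 86.174 mL.
Additional alveolar pressure from trapping ≈ V_trapped / C = 86.174 / 28.065 = 3.071 cmH2O.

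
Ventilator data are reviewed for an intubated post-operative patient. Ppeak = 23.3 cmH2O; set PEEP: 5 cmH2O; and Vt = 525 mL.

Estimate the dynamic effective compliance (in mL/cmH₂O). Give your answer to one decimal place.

28.7

Dynamic compliance = Vt / (PIP − PEEP) = 525 / (23.3 − 5) = 525 / 18.3 = 28.689 mL/cmH2O.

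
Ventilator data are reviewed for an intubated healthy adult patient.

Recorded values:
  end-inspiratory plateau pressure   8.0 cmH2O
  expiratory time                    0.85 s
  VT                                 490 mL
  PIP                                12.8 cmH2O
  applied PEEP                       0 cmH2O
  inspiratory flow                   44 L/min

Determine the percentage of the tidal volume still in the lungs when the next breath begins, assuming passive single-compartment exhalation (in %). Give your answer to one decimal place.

Flow: 44 L/min ÷ 60 = 0.7333 L/s.
R = (PIP − Pplat)/V̇ = (12.8 − 8.0) / 0.7333 = 4.8/0.7333 = 6.546 cmH2O·s/L.
C = Vt/(Pplat − PEEP) = 490.0 / (8.0 − 0) = 490.0/8.0 = 61.25 mL/cmH2O.
τ = R × C = 6.546 × 0.06125 L/cmH2O = 0.4009 s.
Fraction remaining at end-expiration = e^(−Te/τ) = e^(−0.85/0.4009) = 0.12 → 12.0%.

12.0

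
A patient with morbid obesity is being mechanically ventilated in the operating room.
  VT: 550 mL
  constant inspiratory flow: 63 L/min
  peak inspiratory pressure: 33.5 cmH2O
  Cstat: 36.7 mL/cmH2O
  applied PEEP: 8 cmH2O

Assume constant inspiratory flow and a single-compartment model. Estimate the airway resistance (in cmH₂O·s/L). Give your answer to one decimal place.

10.0

Flow: 63 L/min ÷ 60 = 1.05 L/s.
Equation of motion (constant flow): PIP = Vt/C + R·V̇ + PEEP.
R·V̇ = PIP − Vt/C − PEEP = 33.5 − 550/36.7 − 8 = 33.5 − 14.986 − 8 = 10.514 cmH2O.
R = 10.514 / 1.05 = 10.013 cmH2O·s/L.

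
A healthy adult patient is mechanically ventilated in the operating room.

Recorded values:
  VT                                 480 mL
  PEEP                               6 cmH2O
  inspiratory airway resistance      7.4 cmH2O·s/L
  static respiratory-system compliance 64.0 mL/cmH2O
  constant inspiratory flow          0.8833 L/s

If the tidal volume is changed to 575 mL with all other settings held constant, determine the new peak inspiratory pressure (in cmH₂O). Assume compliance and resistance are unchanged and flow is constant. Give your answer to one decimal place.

PIP = Vt/C + R·V̇ + PEEP (constant-flow equation of motion).
Only the elastic term changes: ΔPIP = ΔVt / C = (575 − 480) / 64.0 = 1.484 cmH2O.
Original PIP = 480/64.0 + 7.4×0.8833 + 6 = 20.036 cmH2O; new PIP = 20.036 + (1.484) = 21.52 cmH2O.

21.5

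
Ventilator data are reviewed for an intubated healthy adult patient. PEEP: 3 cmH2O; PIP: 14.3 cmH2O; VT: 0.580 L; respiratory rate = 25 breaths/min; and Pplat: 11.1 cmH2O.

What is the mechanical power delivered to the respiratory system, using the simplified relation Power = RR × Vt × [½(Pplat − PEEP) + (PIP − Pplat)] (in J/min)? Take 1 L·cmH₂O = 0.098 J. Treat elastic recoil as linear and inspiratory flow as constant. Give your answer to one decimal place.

10.3

Per-breath work = Vt × [½(Pplat−PEEP) + (PIP−Pplat)] = 0.580 × [0.5×8.1 + 3.2] = 0.580 × 7.25 = 4.205 L·cmH2O.
Power = 25 × 4.205 = 105.13 L·cmH2O/min.
× 0.098 J/(L·cmH2O) → 10.303 J/min.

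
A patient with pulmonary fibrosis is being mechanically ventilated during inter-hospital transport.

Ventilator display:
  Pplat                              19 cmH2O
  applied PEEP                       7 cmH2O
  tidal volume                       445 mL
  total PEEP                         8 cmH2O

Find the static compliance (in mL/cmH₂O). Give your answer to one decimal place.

40.5

End-expiratory occlusion gives total PEEP = 8 cmH2O (intrinsic PEEP = 8 − 7 = 1). Use total PEEP for the elastic gradient.
Cstat = Vt / (Pplat − PEEPtotal) = 445 / (19 − 8) = 445 / 11.0 = 40.455 mL/cmH2O.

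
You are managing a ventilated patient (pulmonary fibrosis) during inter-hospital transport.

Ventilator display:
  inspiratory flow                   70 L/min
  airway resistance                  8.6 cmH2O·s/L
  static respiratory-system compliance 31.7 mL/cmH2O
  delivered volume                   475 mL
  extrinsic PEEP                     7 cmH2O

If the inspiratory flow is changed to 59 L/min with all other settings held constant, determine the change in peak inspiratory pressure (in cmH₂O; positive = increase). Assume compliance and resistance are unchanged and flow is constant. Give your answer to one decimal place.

-1.6

Flow: 70 L/min ÷ 60 = 1.1667 L/s.
New flow: 59 L/min ÷ 60 = 0.9833 L/s.
PIP = Vt/C + R·V̇ + PEEP (constant-flow equation of motion).
Only the resistive term changes: ΔPIP = R × ΔV̇ = 8.6 × (0.9833 − 1.1667) = 8.6 × -0.1834 = -1.577 cmH2O.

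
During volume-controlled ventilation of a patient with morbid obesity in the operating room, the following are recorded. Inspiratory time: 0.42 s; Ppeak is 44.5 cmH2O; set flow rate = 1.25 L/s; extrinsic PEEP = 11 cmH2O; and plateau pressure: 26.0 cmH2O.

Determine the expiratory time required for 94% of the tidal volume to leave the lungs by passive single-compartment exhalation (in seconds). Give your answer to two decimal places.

1.46

Vt = flow × Ti = 1.25 L/s × 0.42 s × 1000 mL/L = 525.0 mL.
R = (PIP − Pplat)/V̇ = (44.5 − 26.0) / 1.25 = 18.5/1.25 = 14.8 cmH2O·s/L.
C = Vt/(Pplat − PEEP) = 525.0 / (26.0 − 11) = 525.0/15.0 = 35.0 mL/cmH2O.
τ = R × C = 14.8 × 0.035 L/cmH2O = 0.518 s.
t = −τ·ln(1 − 0.94) = −0.518·ln(0.06) = 1.457 s.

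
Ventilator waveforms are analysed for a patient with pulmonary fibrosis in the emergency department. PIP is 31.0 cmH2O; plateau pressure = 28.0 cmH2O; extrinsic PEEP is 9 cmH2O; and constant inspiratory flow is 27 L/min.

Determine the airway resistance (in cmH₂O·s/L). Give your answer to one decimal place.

Flow: 27 L/min ÷ 60 = 0.45 L/s.
Raw = (PIP − Pplat) / flow = (31.0 − 28.0) / 0.45 = 3.0 / 0.45 = 6.667 cmH2O·s/L.

6.7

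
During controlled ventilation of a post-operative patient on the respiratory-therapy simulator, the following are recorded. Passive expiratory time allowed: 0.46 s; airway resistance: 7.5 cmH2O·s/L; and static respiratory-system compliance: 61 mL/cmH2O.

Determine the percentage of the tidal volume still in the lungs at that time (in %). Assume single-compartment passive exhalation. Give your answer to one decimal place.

36.6

τ = R × C = 7.5 × 61 mL/cmH2O = 7.5 × 0.061 L/cmH2O = 0.4575 s.
Passive exhalation: V(t)/V₀ = e^(−t/τ) = e^(−0.46/0.4575) = 0.3659.
Fraction remaining = 0.3659 → 36.59%.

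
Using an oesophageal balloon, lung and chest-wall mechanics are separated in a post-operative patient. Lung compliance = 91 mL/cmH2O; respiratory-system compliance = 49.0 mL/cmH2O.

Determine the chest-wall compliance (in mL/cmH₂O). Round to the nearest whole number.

1/Ccw = 1/Crs − 1/CL.
1/Ccw = 1/49.0 − 1/91 = 0.009419.
Ccw = 106.17 mL/cmH2O.

106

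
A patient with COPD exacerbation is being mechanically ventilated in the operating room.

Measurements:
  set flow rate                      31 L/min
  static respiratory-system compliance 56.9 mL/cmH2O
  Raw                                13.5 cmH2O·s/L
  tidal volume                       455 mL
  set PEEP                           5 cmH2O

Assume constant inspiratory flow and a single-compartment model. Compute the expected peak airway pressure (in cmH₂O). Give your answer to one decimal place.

Flow: 31 L/min ÷ 60 = 0.5167 L/s.
Equation of motion (constant flow): PIP = Vt/C + R·V̇ + PEEP.
PIP = 455/56.9 + 13.5×0.5167 + 5 = 7.996 + 6.975 + 5 = 19.971 cmH2O.

20.0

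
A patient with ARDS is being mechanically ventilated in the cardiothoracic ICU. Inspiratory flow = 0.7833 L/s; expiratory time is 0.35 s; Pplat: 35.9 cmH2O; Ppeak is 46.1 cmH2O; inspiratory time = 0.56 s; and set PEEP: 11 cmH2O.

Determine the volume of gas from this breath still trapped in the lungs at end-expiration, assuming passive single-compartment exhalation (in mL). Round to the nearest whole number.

95

Vt = flow × Ti = 0.7833 L/s × 0.56 s × 1000 mL/L = 438.65 mL.
R = (PIP − Pplat)/V̇ = (46.1 − 35.9) / 0.7833 = 10.2/0.7833 = 13.022 cmH2O·s/L.
C = Vt/(Pplat − PEEP) = 438.65 / (35.9 − 11) = 438.65/24.9 = 17.616 mL/cmH2O.
τ = R × C = 13.022 × 0.01762 L/cmH2O = 0.2294 s.
Fraction remaining = e^(−Te/τ) = e^(−0.35/0.2294) = 0.2175.
Trapped volume = 438.65 × 0.2175 = 95.406 mL.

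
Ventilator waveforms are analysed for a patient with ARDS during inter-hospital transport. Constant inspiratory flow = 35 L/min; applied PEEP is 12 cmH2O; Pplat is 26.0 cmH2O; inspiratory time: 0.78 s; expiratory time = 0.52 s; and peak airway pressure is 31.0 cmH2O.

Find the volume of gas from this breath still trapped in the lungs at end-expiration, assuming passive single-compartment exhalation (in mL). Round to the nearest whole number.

Flow: 35 L/min ÷ 60 = 0.5833 L/s.
Vt = flow × Ti = 0.5833 L/s × 0.78 s × 1000 mL/L = 454.97 mL.
R = (PIP − Pplat)/V̇ = (31.0 − 26.0) / 0.5833 = 5.0/0.5833 = 8.572 cmH2O·s/L.
C = Vt/(Pplat − PEEP) = 454.97 / (26.0 − 12) = 454.97/14.0 = 32.498 mL/cmH2O.
τ = R × C = 8.572 × 0.0325 L/cmH2O = 0.2786 s.
Fraction remaining = e^(−Te/τ) = e^(−0.52/0.2786) = 0.1547.
Trapped volume = 454.97 × 0.1547 = 70.384 mL.

70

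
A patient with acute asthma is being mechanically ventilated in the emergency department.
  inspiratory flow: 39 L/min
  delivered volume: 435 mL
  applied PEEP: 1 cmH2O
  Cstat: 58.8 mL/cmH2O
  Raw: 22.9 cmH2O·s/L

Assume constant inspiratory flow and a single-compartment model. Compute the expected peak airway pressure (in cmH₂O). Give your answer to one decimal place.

23.3

Flow: 39 L/min ÷ 60 = 0.65 L/s.
Equation of motion (constant flow): PIP = Vt/C + R·V̇ + PEEP.
PIP = 435/58.8 + 22.9×0.65 + 1 = 7.398 + 14.885 + 1 = 23.283 cmH2O.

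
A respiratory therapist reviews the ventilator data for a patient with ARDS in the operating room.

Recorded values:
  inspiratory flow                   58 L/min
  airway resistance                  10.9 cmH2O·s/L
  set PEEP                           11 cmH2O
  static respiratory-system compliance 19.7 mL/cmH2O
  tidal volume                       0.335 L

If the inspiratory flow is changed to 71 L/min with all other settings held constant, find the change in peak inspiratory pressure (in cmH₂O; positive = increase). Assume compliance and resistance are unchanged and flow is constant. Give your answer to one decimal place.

2.4

Flow: 58 L/min ÷ 60 = 0.9667 L/s.
New flow: 71 L/min ÷ 60 = 1.1833 L/s.
PIP = Vt/C + R·V̇ + PEEP (constant-flow equation of motion).
Only the resistive term changes: ΔPIP = R × ΔV̇ = 10.9 × (1.1833 − 0.9667) = 10.9 × 0.2166 = 2.361 cmH2O.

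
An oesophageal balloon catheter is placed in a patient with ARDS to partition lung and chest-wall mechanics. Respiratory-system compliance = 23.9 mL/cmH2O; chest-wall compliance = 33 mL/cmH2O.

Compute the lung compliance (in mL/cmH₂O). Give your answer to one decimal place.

1/CL = 1/Crs − 1/Ccw.
1/CL = 1/23.9 − 1/33 = 0.01154.
CL = 86.655 mL/cmH2O.

86.7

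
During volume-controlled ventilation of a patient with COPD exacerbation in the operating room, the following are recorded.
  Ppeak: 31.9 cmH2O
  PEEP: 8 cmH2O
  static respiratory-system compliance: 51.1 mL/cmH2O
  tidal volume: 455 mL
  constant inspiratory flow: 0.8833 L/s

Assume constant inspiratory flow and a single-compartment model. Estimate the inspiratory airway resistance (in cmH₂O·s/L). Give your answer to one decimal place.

Equation of motion (constant flow): PIP = Vt/C + R·V̇ + PEEP.
R·V̇ = PIP − Vt/C − PEEP = 31.9 − 455/51.1 − 8 = 31.9 − 8.904 − 8 = 14.996 cmH2O.
R = 14.996 / 0.8833 = 16.977 cmH2O·s/L.

17.0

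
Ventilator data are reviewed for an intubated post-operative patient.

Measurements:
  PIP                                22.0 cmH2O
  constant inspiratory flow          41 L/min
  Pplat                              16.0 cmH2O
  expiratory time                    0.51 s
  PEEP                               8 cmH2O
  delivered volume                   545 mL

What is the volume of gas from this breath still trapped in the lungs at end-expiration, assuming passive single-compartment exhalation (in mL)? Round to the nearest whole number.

Flow: 41 L/min ÷ 60 = 0.6833 L/s.
R = (PIP − Pplat)/V̇ = (22.0 − 16.0) / 0.6833 = 6.0/0.6833 = 8.781 cmH2O·s/L.
C = Vt/(Pplat − PEEP) = 545.0 / (16.0 − 8) = 545.0/8.0 = 68.125 mL/cmH2O.
τ = R × C = 8.781 × 0.06813 L/cmH2O = 0.5982 s.
Fraction remaining = e^(−Te/τ) = e^(−0.51/0.5982) = 0.4263.
Trapped volume = 545.0 × 0.4263 = 232.33 mL.

232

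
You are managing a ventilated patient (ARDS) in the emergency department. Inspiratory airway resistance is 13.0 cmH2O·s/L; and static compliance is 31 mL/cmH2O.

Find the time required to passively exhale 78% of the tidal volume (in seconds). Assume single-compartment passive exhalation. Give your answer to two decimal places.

0.61

τ = R × C = 13.0 × 31 mL/cmH2O = 13.0 × 0.031 L/cmH2O = 0.403 s.
Exhaled fraction f = 1 − e^(−t/τ) → t = −τ·ln(1 − f) = −0.403·ln(0.22) = 0.6102 s.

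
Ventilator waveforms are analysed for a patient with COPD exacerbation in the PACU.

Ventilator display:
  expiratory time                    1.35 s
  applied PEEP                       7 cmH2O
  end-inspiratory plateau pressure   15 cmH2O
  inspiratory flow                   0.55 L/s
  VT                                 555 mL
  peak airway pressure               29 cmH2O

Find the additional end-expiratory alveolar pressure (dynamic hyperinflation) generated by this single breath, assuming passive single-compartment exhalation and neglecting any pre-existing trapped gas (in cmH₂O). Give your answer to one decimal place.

R = (PIP − Pplat)/V̇ = (29 − 15) / 0.55 = 14.0/0.55 = 25.455 cmH2O·s/L.
C = Vt/(Pplat − PEEP) = 555.0 / (15 − 7) = 555.0/8.0 = 69.375 mL/cmH2O.
τ = R × C = 25.455 × 0.06938 L/cmH2O = 1.766 s.
Fraction remaining = e^(−Te/τ) = e^(−1.35/1.766) = 0.4656; trapped volume = 555.0 × 0.4656 = 258.41 mL.
Additional alveolar pressure from trapping ≈ V_trapped / C = 258.41 / 69.375 = 3.725 cmH2O.

3.7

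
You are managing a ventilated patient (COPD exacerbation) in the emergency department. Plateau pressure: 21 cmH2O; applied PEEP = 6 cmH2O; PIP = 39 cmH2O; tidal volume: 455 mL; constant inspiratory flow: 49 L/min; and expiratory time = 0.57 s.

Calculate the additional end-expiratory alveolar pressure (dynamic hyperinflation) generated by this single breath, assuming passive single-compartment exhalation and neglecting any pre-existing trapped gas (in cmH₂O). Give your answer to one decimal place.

Flow: 49 L/min ÷ 60 = 0.8167 L/s.
R = (PIP − Pplat)/V̇ = (39 − 21) / 0.8167 = 18.0/0.8167 = 22.04 cmH2O·s/L.
C = Vt/(Pplat − PEEP) = 455.0 / (21 − 6) = 455.0/15.0 = 30.333 mL/cmH2O.
τ = R × C = 22.04 × 0.03033 L/cmH2O = 0.6685 s.
Fraction remaining = e^(−Te/τ) = e^(−0.57/0.6685) = 0.4263; trapped volume = 455.0 × 0.4263 = 193.97 mL.
Additional alveolar pressure from trapping ≈ V_trapped / C = 193.97 / 30.333 = 6.395 cmH2O.

6.4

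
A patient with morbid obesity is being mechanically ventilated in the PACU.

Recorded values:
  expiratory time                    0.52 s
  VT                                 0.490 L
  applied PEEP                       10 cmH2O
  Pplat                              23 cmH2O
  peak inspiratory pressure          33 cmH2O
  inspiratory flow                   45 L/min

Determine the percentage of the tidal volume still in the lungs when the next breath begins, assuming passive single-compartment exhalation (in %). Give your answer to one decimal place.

Flow: 45 L/min ÷ 60 = 0.75 L/s.
R = (PIP − Pplat)/V̇ = (33 − 23) / 0.75 = 10.0/0.75 = 13.333 cmH2O·s/L.
C = Vt/(Pplat − PEEP) = 490.0 / (23 − 10) = 490.0/13.0 = 37.692 mL/cmH2O.
τ = R × C = 13.333 × 0.03769 L/cmH2O = 0.5025 s.
Fraction remaining at end-expiration = e^(−Te/τ) = e^(−0.52/0.5025) = 0.3553 → 35.53%.

35.5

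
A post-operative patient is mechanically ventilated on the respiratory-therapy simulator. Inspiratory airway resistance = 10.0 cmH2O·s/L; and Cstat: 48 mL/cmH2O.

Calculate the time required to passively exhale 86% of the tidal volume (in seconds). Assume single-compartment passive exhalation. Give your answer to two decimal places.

0.94

τ = R × C = 10.0 × 48 mL/cmH2O = 10.0 × 0.048 L/cmH2O = 0.48 s.
Exhaled fraction f = 1 − e^(−t/τ) → t = −τ·ln(1 − f) = −0.48·ln(0.14) = 0.9437 s.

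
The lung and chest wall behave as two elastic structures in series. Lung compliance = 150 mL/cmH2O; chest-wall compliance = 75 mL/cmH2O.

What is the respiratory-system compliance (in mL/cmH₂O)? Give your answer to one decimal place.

50.0

Lung and chest wall are elastances in series: 1/Crs = 1/CL + 1/Ccw.
1/Crs = 1/150 + 1/75 = 0.02.
Crs = 50.0 mL/cmH2O.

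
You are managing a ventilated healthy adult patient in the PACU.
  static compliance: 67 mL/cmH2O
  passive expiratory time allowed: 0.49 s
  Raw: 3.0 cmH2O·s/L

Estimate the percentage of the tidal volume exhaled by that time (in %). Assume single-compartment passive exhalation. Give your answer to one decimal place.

91.3

τ = R × C = 3.0 × 67 mL/cmH2O = 3.0 × 0.067 L/cmH2O = 0.201 s.
Passive exhalation: V(t)/V₀ = e^(−t/τ) = e^(−0.49/0.201) = 0.08735.
Fraction exhaled = 1 − 0.08735 = 0.9127 → 91.27%.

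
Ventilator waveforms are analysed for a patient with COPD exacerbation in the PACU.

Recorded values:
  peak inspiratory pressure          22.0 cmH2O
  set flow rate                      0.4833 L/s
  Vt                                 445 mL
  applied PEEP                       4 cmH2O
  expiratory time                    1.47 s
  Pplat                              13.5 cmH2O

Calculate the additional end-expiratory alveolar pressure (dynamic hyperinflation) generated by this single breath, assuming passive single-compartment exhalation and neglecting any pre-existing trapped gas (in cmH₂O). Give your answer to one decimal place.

1.6

R = (PIP − Pplat)/V̇ = (22.0 − 13.5) / 0.4833 = 8.5/0.4833 = 17.587 cmH2O·s/L.
C = Vt/(Pplat − PEEP) = 445.0 / (13.5 − 4) = 445.0/9.5 = 46.842 mL/cmH2O.
τ = R × C = 17.587 × 0.04684 L/cmH2O = 0.8238 s.
Fraction remaining = e^(−Te/τ) = e^(−1.47/0.8238) = 0.1679; trapped volume = 445.0 × 0.1679 = 74.716 mL.
Additional alveolar pressure from trapping ≈ V_trapped / C = 74.716 / 46.842 = 1.595 cmH2O.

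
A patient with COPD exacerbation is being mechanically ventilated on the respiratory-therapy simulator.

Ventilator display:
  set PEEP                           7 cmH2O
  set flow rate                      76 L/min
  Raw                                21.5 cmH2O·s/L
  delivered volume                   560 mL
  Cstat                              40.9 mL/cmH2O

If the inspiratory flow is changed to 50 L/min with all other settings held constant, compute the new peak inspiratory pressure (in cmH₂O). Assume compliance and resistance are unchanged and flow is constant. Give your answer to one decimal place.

Flow: 76 L/min ÷ 60 = 1.2667 L/s.
New flow: 50 L/min ÷ 60 = 0.8333 L/s.
PIP = Vt/C + R·V̇ + PEEP (constant-flow equation of motion).
Only the resistive term changes: ΔPIP = R × ΔV̇ = 21.5 × (0.8333 − 1.2667) = 21.5 × -0.4334 = -9.318 cmH2O.
Original PIP = 560/40.9 + 21.5×1.2667 + 7 = 47.926 cmH2O; new PIP = 47.926 + (-9.318) = 38.608 cmH2O.

38.6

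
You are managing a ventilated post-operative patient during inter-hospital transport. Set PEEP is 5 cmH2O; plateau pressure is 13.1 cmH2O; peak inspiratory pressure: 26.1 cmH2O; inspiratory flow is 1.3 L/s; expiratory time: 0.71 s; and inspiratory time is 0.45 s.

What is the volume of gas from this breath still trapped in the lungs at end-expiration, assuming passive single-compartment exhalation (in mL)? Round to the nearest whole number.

Vt = flow × Ti = 1.3 L/s × 0.45 s × 1000 mL/L = 585.0 mL.
R = (PIP − Pplat)/V̇ = (26.1 − 13.1) / 1.3 = 13.0/1.3 = 10.0 cmH2O·s/L.
C = Vt/(Pplat − PEEP) = 585.0 / (13.1 − 5) = 585.0/8.1 = 72.222 mL/cmH2O.
τ = R × C = 10.0 × 0.07222 L/cmH2O = 0.7222 s.
Fraction remaining = e^(−Te/τ) = e^(−0.71/0.7222) = 0.3741.
Trapped volume = 585.0 × 0.3741 = 218.85 mL.

219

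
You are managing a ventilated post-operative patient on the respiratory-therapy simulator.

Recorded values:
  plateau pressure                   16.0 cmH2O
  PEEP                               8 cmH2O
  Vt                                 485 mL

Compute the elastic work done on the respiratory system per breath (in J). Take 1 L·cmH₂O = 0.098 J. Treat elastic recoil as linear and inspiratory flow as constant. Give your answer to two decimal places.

0.19

Elastic work ≈ ½ × (Pplat − PEEP) × Vt = 0.5 × (16.0 − 8) × 0.485 L = 0.5 × 8.0 × 0.485 = 1.94 L·cmH2O.
× 0.098 J/(L·cmH2O) → 0.1901 J.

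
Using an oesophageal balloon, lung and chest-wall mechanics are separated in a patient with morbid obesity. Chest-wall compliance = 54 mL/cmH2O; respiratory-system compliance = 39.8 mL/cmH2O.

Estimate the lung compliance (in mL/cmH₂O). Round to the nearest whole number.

1/CL = 1/Crs − 1/Ccw.
1/CL = 1/39.8 − 1/54 = 0.006607.
CL = 151.35 mL/cmH2O.

151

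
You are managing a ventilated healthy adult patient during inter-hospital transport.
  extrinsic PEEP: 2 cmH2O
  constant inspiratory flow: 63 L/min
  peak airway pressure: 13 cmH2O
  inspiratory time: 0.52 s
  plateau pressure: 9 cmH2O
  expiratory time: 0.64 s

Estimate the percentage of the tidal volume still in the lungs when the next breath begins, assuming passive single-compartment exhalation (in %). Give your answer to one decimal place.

11.6

Flow: 63 L/min ÷ 60 = 1.05 L/s.
Vt = flow × Ti = 1.05 L/s × 0.52 s × 1000 mL/L = 546.0 mL.
R = (PIP − Pplat)/V̇ = (13 − 9) / 1.05 = 4.0/1.05 = 3.81 cmH2O·s/L.
C = Vt/(Pplat − PEEP) = 546.0 / (9 − 2) = 546.0/7.0 = 78.0 mL/cmH2O.
τ = R × C = 3.81 × 0.078 L/cmH2O = 0.2972 s.
Fraction remaining at end-expiration = e^(−Te/τ) = e^(−0.64/0.2972) = 0.1161 → 11.61%.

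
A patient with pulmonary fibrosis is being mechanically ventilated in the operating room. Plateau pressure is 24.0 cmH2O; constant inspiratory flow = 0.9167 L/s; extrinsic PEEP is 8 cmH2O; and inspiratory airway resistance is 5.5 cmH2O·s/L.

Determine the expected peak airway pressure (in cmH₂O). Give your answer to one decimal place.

29.0

PIP = Pplat + Raw × flow = 24.0 + 5.5 × 0.9167 = 24.0 + 5.042 = 29.042 cmH2O.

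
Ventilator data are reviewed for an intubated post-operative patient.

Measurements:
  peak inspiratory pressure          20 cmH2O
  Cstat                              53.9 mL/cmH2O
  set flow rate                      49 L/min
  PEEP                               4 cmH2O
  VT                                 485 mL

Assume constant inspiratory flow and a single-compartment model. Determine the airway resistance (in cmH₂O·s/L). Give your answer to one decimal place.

8.6

Flow: 49 L/min ÷ 60 = 0.8167 L/s.
Equation of motion (constant flow): PIP = Vt/C + R·V̇ + PEEP.
R·V̇ = PIP − Vt/C − PEEP = 20 − 485/53.9 − 4 = 20 − 8.998 − 4 = 7.002 cmH2O.
R = 7.002 / 0.8167 = 8.574 cmH2O·s/L.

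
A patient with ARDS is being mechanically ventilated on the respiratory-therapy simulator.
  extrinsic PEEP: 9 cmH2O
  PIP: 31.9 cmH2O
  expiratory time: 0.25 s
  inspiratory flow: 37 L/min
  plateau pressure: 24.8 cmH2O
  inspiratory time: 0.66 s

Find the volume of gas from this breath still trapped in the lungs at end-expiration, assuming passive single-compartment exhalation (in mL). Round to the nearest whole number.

175

Flow: 37 L/min ÷ 60 = 0.6167 L/s.
Vt = flow × Ti = 0.6167 L/s × 0.66 s × 1000 mL/L = 407.02 mL.
R = (PIP − Pplat)/V̇ = (31.9 − 24.8) / 0.6167 = 7.1/0.6167 = 11.513 cmH2O·s/L.
C = Vt/(Pplat − PEEP) = 407.02 / (24.8 − 9) = 407.02/15.8 = 25.761 mL/cmH2O.
τ = R × C = 11.513 × 0.02576 L/cmH2O = 0.2966 s.
Fraction remaining = e^(−Te/τ) = e^(−0.25/0.2966) = 0.4305.
Trapped volume = 407.02 × 0.4305 = 175.22 mL.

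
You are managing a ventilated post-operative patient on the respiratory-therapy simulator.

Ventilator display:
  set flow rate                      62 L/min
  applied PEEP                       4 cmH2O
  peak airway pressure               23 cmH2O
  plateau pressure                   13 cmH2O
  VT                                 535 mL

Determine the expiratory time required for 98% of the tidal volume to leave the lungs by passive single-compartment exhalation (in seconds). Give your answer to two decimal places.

2.25

Flow: 62 L/min ÷ 60 = 1.0333 L/s.
R = (PIP − Pplat)/V̇ = (23 − 13) / 1.0333 = 10.0/1.0333 = 9.678 cmH2O·s/L.
C = Vt/(Pplat − PEEP) = 535.0 / (13 − 4) = 535.0/9.0 = 59.444 mL/cmH2O.
τ = R × C = 9.678 × 0.05944 L/cmH2O = 0.5753 s.
t = −τ·ln(1 − 0.98) = −0.5753·ln(0.02) = 2.251 s.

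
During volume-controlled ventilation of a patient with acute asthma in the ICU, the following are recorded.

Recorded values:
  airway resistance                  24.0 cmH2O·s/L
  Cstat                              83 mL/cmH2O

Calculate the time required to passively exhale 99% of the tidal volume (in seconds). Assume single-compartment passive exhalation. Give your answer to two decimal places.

τ = R × C = 24.0 × 83 mL/cmH2O = 24.0 × 0.083 L/cmH2O = 1.992 s.
Exhaled fraction f = 1 − e^(−t/τ) → t = −τ·ln(1 − f) = −1.992·ln(0.01) = 9.173 s.

9.17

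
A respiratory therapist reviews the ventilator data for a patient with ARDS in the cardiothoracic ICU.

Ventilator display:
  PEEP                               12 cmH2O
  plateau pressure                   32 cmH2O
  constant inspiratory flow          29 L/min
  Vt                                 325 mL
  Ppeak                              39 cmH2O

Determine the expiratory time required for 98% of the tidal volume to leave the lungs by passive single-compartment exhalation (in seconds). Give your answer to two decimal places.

0.92

Flow: 29 L/min ÷ 60 = 0.4833 L/s.
R = (PIP − Pplat)/V̇ = (39 − 32) / 0.4833 = 7.0/0.4833 = 14.484 cmH2O·s/L.
C = Vt/(Pplat − PEEP) = 325.0 / (32 − 12) = 325.0/20.0 = 16.25 mL/cmH2O.
τ = R × C = 14.484 × 0.01625 L/cmH2O = 0.2354 s.
t = −τ·ln(1 − 0.98) = −0.2354·ln(0.02) = 0.9209 s.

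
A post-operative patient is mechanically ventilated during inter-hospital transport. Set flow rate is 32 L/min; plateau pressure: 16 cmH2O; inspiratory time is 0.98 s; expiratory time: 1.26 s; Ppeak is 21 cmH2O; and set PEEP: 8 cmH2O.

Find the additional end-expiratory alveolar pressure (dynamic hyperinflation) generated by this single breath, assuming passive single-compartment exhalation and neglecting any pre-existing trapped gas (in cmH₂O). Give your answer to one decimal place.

Flow: 32 L/min ÷ 60 = 0.5333 L/s.
Vt = flow × Ti = 0.5333 L/s × 0.98 s × 1000 mL/L = 522.63 mL.
R = (PIP − Pplat)/V̇ = (21 − 16) / 0.5333 = 5.0/0.5333 = 9.376 cmH2O·s/L.
C = Vt/(Pplat − PEEP) = 522.63 / (16 − 8) = 522.63/8.0 = 65.329 mL/cmH2O.
τ = R × C = 9.376 × 0.06533 L/cmH2O = 0.6125 s.
Fraction remaining = e^(−Te/τ) = e^(−1.26/0.6125) = 0.1278; trapped volume = 522.63 × 0.1278 = 66.792 mL.
Additional alveolar pressure from trapping ≈ V_trapped / C = 66.792 / 65.329 = 1.022 cmH2O.

1.0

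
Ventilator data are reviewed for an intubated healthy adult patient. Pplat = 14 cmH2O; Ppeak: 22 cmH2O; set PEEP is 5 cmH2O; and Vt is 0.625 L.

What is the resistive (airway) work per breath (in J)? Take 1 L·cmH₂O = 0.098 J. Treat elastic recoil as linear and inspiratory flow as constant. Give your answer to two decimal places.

With constant inspiratory flow the resistive pressure is constant at PIP − Pplat = 22 − 14 = 8.0 cmH2O, so resistive work = 8.0 × 0.625 = 5.0 L·cmH2O.
× 0.098 J/(L·cmH2O) → 0.49 J.

0.49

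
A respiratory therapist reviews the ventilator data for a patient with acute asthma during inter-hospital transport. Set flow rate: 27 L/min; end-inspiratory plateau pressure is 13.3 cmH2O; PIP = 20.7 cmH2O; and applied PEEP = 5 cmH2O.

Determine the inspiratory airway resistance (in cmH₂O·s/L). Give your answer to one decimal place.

Flow: 27 L/min ÷ 60 = 0.45 L/s.
Raw = (PIP − Pplat) / flow = (20.7 − 13.3) / 0.45 = 7.4 / 0.45 = 16.444 cmH2O·s/L.

16.4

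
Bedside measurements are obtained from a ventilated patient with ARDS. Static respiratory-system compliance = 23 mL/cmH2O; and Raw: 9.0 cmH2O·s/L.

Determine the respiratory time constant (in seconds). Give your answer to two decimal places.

τ = R × C = 9.0 × 23 mL/cmH2O = 9.0 × 0.023 L/cmH2O = 0.207 s.

0.21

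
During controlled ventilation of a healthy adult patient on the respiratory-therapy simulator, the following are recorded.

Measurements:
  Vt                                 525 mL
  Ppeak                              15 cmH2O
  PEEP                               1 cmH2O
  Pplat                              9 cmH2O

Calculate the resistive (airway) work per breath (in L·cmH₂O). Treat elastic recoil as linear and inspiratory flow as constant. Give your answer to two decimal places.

3.15

With constant inspiratory flow the resistive pressure is constant at PIP − Pplat = 15 − 9 = 6.0 cmH2O, so resistive work = 6.0 × 0.525 = 3.15 L·cmH2O.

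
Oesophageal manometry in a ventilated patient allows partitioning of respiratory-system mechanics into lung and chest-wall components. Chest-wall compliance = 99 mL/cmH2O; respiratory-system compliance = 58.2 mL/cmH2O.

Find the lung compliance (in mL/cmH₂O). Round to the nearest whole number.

141

1/CL = 1/Crs − 1/Ccw.
1/CL = 1/58.2 − 1/99 = 0.007081.
CL = 141.22 mL/cmH2O.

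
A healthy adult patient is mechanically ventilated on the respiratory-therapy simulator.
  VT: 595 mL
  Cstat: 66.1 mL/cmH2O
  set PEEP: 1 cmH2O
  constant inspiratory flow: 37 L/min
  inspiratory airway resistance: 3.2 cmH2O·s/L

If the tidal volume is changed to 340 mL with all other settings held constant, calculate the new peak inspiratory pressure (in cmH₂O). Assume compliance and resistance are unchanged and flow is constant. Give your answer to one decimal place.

8.1

Flow: 37 L/min ÷ 60 = 0.6167 L/s.
PIP = Vt/C + R·V̇ + PEEP (constant-flow equation of motion).
Only the elastic term changes: ΔPIP = ΔVt / C = (340 − 595) / 66.1 = -3.858 cmH2O.
Original PIP = 595/66.1 + 3.2×0.6167 + 1 = 11.975 cmH2O; new PIP = 11.975 + (-3.858) = 8.117 cmH2O.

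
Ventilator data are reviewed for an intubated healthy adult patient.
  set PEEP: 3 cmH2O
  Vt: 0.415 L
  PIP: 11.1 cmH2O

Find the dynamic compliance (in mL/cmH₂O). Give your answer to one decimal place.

51.2

Dynamic compliance = Vt / (PIP − PEEP) = 415 / (11.1 − 3) = 415 / 8.1 = 51.235 mL/cmH2O.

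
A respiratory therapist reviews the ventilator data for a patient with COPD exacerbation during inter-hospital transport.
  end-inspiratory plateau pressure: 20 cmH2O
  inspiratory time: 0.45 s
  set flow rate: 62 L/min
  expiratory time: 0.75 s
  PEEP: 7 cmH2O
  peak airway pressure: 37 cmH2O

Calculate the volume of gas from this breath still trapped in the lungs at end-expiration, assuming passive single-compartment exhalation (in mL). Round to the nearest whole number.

Flow: 62 L/min ÷ 60 = 1.0333 L/s.
Vt = flow × Ti = 1.0333 L/s × 0.45 s × 1000 mL/L = 464.99 mL.
R = (PIP − Pplat)/V̇ = (37 − 20) / 1.0333 = 17.0/1.0333 = 16.452 cmH2O·s/L.
C = Vt/(Pplat − PEEP) = 464.99 / (20 − 7) = 464.99/13.0 = 35.768 mL/cmH2O.
τ = R × C = 16.452 × 0.03577 L/cmH2O = 0.5885 s.
Fraction remaining = e^(−Te/τ) = e^(−0.75/0.5885) = 0.2796.
Trapped volume = 464.99 × 0.2796 = 130.01 mL.

130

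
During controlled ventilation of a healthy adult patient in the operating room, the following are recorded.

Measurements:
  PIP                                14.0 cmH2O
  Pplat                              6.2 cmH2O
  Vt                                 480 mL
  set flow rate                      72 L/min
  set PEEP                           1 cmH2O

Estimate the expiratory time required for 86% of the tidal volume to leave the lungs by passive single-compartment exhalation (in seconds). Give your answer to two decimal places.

Flow: 72 L/min ÷ 60 = 1.2 L/s.
R = (PIP − Pplat)/V̇ = (14.0 − 6.2) / 1.2 = 7.8/1.2 = 6.5 cmH2O·s/L.
C = Vt/(Pplat − PEEP) = 480.0 / (6.2 − 1) = 480.0/5.2 = 92.308 mL/cmH2O.
τ = R × C = 6.5 × 0.09231 L/cmH2O = 0.6 s.
t = −τ·ln(1 − 0.86) = −0.6·ln(0.14) = 1.18 s.

1.18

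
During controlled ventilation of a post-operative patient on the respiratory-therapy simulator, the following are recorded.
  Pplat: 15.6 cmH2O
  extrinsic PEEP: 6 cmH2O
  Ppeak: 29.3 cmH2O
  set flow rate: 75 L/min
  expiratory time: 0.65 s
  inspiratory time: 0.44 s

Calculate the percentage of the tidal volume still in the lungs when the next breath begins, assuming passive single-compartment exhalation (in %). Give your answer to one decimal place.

Flow: 75 L/min ÷ 60 = 1.25 L/s.
Vt = flow × Ti = 1.25 L/s × 0.44 s × 1000 mL/L = 550.0 mL.
R = (PIP − Pplat)/V̇ = (29.3 − 15.6) / 1.25 = 13.7/1.25 = 10.96 cmH2O·s/L.
C = Vt/(Pplat − PEEP) = 550.0 / (15.6 − 6) = 550.0/9.6 = 57.292 mL/cmH2O.
τ = R × C = 10.96 × 0.05729 L/cmH2O = 0.6279 s.
Fraction remaining at end-expiration = e^(−Te/τ) = e^(−0.65/0.6279) = 0.3552 → 35.52%.

35.5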